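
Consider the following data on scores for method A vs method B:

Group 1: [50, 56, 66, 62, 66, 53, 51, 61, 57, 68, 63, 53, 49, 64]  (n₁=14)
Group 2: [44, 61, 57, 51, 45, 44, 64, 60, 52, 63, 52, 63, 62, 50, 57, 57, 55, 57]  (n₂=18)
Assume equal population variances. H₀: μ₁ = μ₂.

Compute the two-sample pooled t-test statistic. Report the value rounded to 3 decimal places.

test statistic = 1.400

x̄₁=58.500, s₁=6.560, n₁=14
x̄₂=55.222, s₂=6.576, n₂=18
s_p² = [13·6.560² + 17·6.576²]/30 = 43.1537
SE = √(s_p²·(1/14+1/18)) = 2.3409
t = (58.500−55.222)/2.3409 = 1.4002
df = 30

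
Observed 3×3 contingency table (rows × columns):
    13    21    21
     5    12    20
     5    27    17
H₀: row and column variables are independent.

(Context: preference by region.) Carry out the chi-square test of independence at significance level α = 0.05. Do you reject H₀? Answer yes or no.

reject H₀: no

Row totals [55, 37, 49], col totals [23, 60, 58], n=141
χ² = (13−8.97)²/8.97 + (21−23.40)²/23.40 + (21−22.62)²/22.62 + (5−6.04)²/6.04 + (12−15.74)²/15.74 + (20−15.22)²/15.22 + (5−7.99)²/7.99 + (27−20.85)²/20.85 + (17−20.16)²/20.16 = 8.1701
df = 4
p-value (upper-tail) = 0.08554
At α=0.05: p ≥ α → fail to reject H₀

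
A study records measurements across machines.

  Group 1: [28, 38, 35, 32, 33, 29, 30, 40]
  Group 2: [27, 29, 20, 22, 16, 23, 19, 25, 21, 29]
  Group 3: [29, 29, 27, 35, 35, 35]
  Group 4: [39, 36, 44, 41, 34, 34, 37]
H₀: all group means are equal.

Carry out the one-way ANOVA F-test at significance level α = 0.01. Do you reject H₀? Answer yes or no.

reject H₀: yes

Group means [33.12, 23.10, 31.67, 37.86], grand mean 30.677
SSB = Σnᵢ(x̄ᵢ−x̄)² = 988.809; SSW = ΣΣ(x−x̄ᵢ)² = 451.965
MSB = 988.809/3 = 329.6029; MSW = 451.965/27 = 16.7395
F = MSB/MSW = 19.6902
df = (3, 27)
p-value (upper-tail) = 0.00000
At α=0.01: p < α → reject H₀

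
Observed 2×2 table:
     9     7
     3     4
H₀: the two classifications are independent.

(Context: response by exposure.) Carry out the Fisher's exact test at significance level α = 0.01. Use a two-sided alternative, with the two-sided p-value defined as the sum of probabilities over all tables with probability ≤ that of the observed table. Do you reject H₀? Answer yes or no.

Margins: r₁=16, r₂=7, c₁=12, c₂=11, n=23
p_obs = C(16,9)·C(7,3)/C(23,12); sum pmf over tables with pmf ≤ p_obs
p-value (two-sided) = 0.66685
At α=0.01: p ≥ α → fail to reject H₀

reject H₀: no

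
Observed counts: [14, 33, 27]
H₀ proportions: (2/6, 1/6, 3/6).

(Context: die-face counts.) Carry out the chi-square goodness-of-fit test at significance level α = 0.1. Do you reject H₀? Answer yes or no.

n = 74; E_i = n·p_i = [24.67, 12.33, 37.00]
χ² = (14−24.67)²/24.67 + (33−12.33)²/12.33 + (27−37.00)²/37.00 = 41.9459
df = 2
p-value (upper-tail) = 0.00000
At α=0.1: p < α → reject H₀

reject H₀: yes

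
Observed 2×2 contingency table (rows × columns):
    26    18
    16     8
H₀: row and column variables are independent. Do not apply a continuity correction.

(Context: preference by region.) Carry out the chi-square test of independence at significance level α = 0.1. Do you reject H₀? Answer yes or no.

Row totals [44, 24], col totals [42, 26], n=68
χ² = (26−27.18)²/27.18 + (18−16.82)²/16.82 + (16−14.82)²/14.82 + (8−9.18)²/9.18 = 0.3774
df = 1
p-value (upper-tail) = 0.53900
At α=0.1: p ≥ α → fail to reject H₀

reject H₀: no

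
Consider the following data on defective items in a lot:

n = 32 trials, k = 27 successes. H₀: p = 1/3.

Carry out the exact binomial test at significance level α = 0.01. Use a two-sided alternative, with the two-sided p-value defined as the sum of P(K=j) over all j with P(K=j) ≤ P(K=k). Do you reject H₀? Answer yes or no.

Exact binomial: n=32, k=27, p₀=1/3=0.3333
P(X=j) = C(n,j)·p₀^j·(1−p₀)^(n−j); p = Σ P(X=j) over j with P(X=j) ≤ P(X=27)
p-value (two-sided) = 0.00000
At α=0.01: p < α → reject H₀

reject H₀: yes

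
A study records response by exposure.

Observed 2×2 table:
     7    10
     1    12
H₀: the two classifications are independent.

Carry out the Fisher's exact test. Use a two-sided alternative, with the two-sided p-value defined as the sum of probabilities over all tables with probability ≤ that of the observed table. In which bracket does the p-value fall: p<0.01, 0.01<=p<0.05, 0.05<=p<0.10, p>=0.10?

Margins: r₁=17, r₂=13, c₁=8, c₂=22, n=30
p_obs = C(17,7)·C(13,1)/C(30,8); sum pmf over tables with pmf ≤ p_obs
p-value (two-sided) = 0.09243
→ bracket: 0.05<=p<0.10

p-value bracket: 0.05<=p<0.10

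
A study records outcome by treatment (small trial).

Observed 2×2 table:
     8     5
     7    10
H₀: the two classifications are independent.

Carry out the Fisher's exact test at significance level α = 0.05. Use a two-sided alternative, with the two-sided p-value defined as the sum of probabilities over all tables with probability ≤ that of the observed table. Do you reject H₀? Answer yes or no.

reject H₀: no

Margins: r₁=13, r₂=17, c₁=15, c₂=15, n=30
p_obs = C(13,8)·C(17,7)/C(30,15); sum pmf over tables with pmf ≤ p_obs
p-value (two-sided) = 0.46214
At α=0.05: p ≥ α → fail to reject H₀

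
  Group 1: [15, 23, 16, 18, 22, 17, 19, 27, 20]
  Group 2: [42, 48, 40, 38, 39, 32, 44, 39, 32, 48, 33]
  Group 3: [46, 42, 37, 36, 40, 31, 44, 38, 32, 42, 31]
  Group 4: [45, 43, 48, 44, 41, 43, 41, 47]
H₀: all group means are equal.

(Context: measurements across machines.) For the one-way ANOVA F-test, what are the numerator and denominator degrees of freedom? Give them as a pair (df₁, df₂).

k = 4 groups, N = 39 total
df = (k−1, N−k) = (4−1, 39−4) = (3, 35)

degrees of freedom = [3, 35]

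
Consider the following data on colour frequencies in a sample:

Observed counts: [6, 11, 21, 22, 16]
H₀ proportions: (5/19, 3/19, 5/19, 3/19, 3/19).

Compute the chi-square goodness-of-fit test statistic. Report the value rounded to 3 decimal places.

n = 76; E_i = n·p_i = [20.00, 12.00, 20.00, 12.00, 12.00]
χ² = (6−20.00)²/20.00 + (11−12.00)²/12.00 + (21−20.00)²/20.00 + (22−12.00)²/12.00 + (16−12.00)²/12.00 = 19.6000
df = 4

test statistic = 19.600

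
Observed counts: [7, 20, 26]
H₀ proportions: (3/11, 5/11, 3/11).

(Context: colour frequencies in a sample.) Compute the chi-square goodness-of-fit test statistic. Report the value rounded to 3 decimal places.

test statistic = 13.761

n = 53; E_i = n·p_i = [14.45, 24.09, 14.45]
χ² = (7−14.45)²/14.45 + (20−24.09)²/24.09 + (26−14.45)²/14.45 = 13.7610
df = 2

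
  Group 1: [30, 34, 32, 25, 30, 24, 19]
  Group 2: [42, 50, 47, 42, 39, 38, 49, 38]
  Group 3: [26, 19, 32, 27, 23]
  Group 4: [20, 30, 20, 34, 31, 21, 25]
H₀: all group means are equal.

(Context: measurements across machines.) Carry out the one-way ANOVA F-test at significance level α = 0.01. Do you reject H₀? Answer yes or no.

Group means [27.71, 43.12, 25.40, 25.86], grand mean 31.370
SSB = Σnᵢ(x̄ᵢ−x̄)² = 1589.936; SSW = ΣΣ(x−x̄ᵢ)² = 630.361
MSB = 1589.936/3 = 529.9785; MSW = 630.361/23 = 27.4070
F = MSB/MSW = 19.3374
df = (3, 23)
p-value (upper-tail) = 0.00000
At α=0.01: p < α → reject H₀

reject H₀: yes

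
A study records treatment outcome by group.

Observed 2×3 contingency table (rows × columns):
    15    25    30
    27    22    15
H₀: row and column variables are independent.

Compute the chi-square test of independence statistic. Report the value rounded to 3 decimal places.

test statistic = 8.368

Row totals [70, 64], col totals [42, 47, 45], n=134
χ² = (15−21.94)²/21.94 + (25−24.55)²/24.55 + (30−23.51)²/23.51 + (27−20.06)²/20.06 + (22−22.45)²/22.45 + (15−21.49)²/21.49 = 8.3682
df = 2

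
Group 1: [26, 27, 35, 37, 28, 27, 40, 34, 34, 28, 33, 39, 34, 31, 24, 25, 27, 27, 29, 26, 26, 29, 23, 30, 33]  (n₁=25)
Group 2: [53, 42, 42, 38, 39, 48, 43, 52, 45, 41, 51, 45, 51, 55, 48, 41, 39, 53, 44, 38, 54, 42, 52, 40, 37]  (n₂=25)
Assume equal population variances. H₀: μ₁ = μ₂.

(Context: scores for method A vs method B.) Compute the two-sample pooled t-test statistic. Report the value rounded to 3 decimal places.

x̄₁=30.080, s₁=4.681, n₁=25
x̄₂=45.320, s₂=5.836, n₂=25
s_p² = [24·4.681² + 24·5.836²]/48 = 27.9850
SE = √(s_p²·(1/25+1/25)) = 1.4963
t = (30.080−45.320)/1.4963 = -10.1854
df = 48

test statistic = -10.185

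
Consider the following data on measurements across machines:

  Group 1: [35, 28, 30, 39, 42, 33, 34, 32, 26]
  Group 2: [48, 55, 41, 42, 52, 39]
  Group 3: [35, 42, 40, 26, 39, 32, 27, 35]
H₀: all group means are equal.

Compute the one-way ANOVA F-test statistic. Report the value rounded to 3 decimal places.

Group means [33.22, 46.17, 34.50], grand mean 37.043
SSB = Σnᵢ(x̄ᵢ−x̄)² = 682.568; SSW = ΣΣ(x−x̄ᵢ)² = 658.389
MSB = 682.568/2 = 341.2838; MSW = 658.389/20 = 32.9194
F = MSB/MSW = 10.3672
df = (2, 20)

test statistic = 10.367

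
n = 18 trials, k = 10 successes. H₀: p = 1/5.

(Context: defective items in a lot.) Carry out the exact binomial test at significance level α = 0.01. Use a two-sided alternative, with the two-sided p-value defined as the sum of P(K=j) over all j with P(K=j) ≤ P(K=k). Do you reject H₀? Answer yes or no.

Exact binomial: n=18, k=10, p₀=1/5=0.2000
P(X=j) = C(n,j)·p₀^j·(1−p₀)^(n−j); p = Σ P(X=j) over j with P(X=j) ≤ P(X=10)
p-value (two-sided) = 0.00091
At α=0.01: p < α → reject H₀

reject H₀: yes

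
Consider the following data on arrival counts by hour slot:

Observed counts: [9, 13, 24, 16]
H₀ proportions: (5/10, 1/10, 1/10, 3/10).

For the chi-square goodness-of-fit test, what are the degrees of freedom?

degrees of freedom = 3

df = k − 1 = 4 − 1 = 3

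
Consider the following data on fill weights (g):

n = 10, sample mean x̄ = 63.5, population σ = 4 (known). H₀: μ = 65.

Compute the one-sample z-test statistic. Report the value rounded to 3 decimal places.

test statistic = -1.186

SE = σ/√n = 4/√10 = 1.2649
z = (x̄−μ₀)/SE = (63.5−65)/1.2649 = -1.1859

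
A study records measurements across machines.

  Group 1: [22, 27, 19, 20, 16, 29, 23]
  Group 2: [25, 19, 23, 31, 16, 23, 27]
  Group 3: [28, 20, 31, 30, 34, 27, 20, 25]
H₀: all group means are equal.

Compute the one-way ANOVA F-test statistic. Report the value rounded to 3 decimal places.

test statistic = 1.840

Group means [22.29, 23.43, 26.88], grand mean 24.318
SSB = Σnᵢ(x̄ᵢ−x̄)² = 86.755; SSW = ΣΣ(x−x̄ᵢ)² = 448.018
MSB = 86.755/2 = 43.3774; MSW = 448.018/19 = 23.5799
F = MSB/MSW = 1.8396
df = (2, 19)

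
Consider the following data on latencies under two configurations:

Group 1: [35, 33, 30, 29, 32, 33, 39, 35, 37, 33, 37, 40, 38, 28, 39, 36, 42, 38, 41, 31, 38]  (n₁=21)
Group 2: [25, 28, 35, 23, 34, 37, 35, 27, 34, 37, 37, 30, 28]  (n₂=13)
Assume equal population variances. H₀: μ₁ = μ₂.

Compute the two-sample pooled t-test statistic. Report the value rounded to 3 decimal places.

test statistic = 2.524

x̄₁=35.429, s₁=4.007, n₁=21
x̄₂=31.538, s₂=4.909, n₂=13
s_p² = [20·4.007² + 12·4.909²]/32 = 19.0742
SE = √(s_p²·(1/21+1/13)) = 1.5413
t = (35.429−31.538)/1.5413 = 2.5240
df = 32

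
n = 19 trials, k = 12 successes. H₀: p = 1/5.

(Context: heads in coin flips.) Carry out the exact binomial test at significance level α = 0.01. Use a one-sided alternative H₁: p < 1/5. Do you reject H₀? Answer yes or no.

Exact binomial: n=19, k=12, p₀=1/5=0.2000
P(X≤12) from Σ C(n,i)·p₀^i·(1−p₀)^(n−i)
p-value (one-sided, H₁ less) = 0.99999
At α=0.01: p ≥ α → fail to reject H₀

reject H₀: no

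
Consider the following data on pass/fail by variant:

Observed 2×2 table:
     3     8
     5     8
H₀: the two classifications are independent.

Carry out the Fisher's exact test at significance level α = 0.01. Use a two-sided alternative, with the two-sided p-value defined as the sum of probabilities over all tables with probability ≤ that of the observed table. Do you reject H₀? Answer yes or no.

Margins: r₁=11, r₂=13, c₁=8, c₂=16, n=24
p_obs = C(11,3)·C(13,5)/C(24,8); sum pmf over tables with pmf ≤ p_obs
p-value (two-sided) = 0.67919
At α=0.01: p ≥ α → fail to reject H₀

reject H₀: no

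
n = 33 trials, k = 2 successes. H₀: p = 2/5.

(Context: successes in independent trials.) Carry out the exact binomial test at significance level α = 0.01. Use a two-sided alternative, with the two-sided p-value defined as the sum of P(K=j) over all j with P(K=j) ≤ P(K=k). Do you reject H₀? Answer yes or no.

reject H₀: yes

Exact binomial: n=33, k=2, p₀=2/5=0.4000
P(X=j) = C(n,j)·p₀^j·(1−p₀)^(n−j); p = Σ P(X=j) over j with P(X=j) ≤ P(X=2)
p-value (two-sided) = 0.00002
At α=0.01: p < α → reject H₀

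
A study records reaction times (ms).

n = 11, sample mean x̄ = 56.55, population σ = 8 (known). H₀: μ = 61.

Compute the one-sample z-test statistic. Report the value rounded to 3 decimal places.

test statistic = -1.845

SE = σ/√n = 8/√11 = 2.4121
z = (x̄−μ₀)/SE = (56.55−61)/2.4121 = -1.8449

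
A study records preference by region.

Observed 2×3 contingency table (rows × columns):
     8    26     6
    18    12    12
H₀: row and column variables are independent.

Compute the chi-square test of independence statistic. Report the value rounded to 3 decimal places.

test statistic = 10.962

Row totals [40, 42], col totals [26, 38, 18], n=82
χ² = (8−12.68)²/12.68 + (26−18.54)²/18.54 + (6−8.78)²/8.78 + (18−13.32)²/13.32 + (12−19.46)²/19.46 + (12−9.22)²/9.22 = 10.9618
df = 2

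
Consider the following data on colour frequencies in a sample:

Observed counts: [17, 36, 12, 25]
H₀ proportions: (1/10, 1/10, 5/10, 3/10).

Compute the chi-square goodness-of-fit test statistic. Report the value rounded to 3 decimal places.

n = 90; E_i = n·p_i = [9.00, 9.00, 45.00, 27.00]
χ² = (17−9.00)²/9.00 + (36−9.00)²/9.00 + (12−45.00)²/45.00 + (25−27.00)²/27.00 = 112.4593
df = 3

test statistic = 112.459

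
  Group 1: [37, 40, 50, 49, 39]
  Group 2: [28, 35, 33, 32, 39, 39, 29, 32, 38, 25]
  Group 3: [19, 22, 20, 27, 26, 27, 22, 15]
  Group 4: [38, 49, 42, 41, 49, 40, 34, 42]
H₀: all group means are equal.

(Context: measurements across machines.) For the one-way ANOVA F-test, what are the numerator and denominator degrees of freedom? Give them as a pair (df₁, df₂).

k = 4 groups, N = 31 total
df = (k−1, N−k) = (4−1, 31−4) = (3, 27)

degrees of freedom = [3, 27]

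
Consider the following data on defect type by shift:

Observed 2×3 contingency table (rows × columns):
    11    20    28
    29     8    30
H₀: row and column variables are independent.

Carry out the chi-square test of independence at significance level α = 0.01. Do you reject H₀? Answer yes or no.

Row totals [59, 67], col totals [40, 28, 58], n=126
χ² = (11−18.73)²/18.73 + (20−13.11)²/13.11 + (28−27.16)²/27.16 + (29−21.27)²/21.27 + (8−14.89)²/14.89 + (30−30.84)²/30.84 = 12.8557
df = 2
p-value (upper-tail) = 0.00162
At α=0.01: p < α → reject H₀

reject H₀: yes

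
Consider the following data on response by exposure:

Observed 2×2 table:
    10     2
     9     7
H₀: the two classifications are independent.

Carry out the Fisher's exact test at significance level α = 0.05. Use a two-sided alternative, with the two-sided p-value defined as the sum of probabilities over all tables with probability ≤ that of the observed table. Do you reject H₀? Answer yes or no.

Margins: r₁=12, r₂=16, c₁=19, c₂=9, n=28
p_obs = C(12,10)·C(16,9)/C(28,19); sum pmf over tables with pmf ≤ p_obs
p-value (two-sided) = 0.22319
At α=0.05: p ≥ α → fail to reject H₀

reject H₀: no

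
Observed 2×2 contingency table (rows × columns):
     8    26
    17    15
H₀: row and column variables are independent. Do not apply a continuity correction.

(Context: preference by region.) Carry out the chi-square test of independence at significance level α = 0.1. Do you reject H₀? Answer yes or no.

reject H₀: yes

Row totals [34, 32], col totals [25, 41], n=66
χ² = (8−12.88)²/12.88 + (26−21.12)²/21.12 + (17−12.12)²/12.12 + (15−19.88)²/19.88 = 6.1362
df = 1
p-value (upper-tail) = 0.01324
At α=0.1: p < α → reject H₀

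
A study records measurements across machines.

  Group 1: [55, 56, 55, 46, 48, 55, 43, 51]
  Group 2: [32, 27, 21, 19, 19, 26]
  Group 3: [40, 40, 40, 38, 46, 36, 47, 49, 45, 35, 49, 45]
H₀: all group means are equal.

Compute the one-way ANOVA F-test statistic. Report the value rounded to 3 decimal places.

Group means [51.12, 24.00, 42.50], grand mean 40.885
SSB = Σnᵢ(x̄ᵢ−x̄)² = 2580.779; SSW = ΣΣ(x−x̄ᵢ)² = 573.875
MSB = 2580.779/2 = 1290.3894; MSW = 573.875/23 = 24.9511
F = MSB/MSW = 51.7168
df = (2, 23)

test statistic = 51.717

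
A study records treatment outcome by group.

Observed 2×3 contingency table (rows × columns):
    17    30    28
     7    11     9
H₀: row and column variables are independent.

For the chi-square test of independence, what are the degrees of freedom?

df = (r−1)(c−1) = (2−1)·(3−1) = 2

degrees of freedom = 2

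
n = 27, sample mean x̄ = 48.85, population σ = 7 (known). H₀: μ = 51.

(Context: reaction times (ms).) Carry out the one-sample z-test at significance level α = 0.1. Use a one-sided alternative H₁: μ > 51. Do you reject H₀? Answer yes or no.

SE = σ/√n = 7/√27 = 1.3472
z = (x̄−μ₀)/SE = (48.85−51)/1.3472 = -1.5960
p-value (one-sided, H₁ greater) = 0.94475
At α=0.1: p ≥ α → fail to reject H₀

reject H₀: no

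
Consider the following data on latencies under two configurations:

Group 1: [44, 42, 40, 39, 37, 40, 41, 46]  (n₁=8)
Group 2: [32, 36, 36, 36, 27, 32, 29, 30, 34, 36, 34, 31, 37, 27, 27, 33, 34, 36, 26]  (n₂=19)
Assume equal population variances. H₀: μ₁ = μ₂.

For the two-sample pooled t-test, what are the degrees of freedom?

degrees of freedom = 25

df = n₁ + n₂ − 2 = 8 + 19 − 2 = 25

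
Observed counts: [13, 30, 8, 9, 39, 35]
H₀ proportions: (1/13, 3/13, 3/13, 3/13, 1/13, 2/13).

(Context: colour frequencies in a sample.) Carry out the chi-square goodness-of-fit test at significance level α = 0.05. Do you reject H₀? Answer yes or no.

n = 134; E_i = n·p_i = [10.31, 30.92, 30.92, 30.92, 10.31, 20.62]
χ² = (13−10.31)²/10.31 + (30−30.92)²/30.92 + (8−30.92)²/30.92 + (9−30.92)²/30.92 + (39−10.31)²/10.31 + (35−20.62)²/20.62 = 123.1704
df = 5
p-value (upper-tail) = 0.00000
At α=0.05: p < α → reject H₀

reject H₀: yes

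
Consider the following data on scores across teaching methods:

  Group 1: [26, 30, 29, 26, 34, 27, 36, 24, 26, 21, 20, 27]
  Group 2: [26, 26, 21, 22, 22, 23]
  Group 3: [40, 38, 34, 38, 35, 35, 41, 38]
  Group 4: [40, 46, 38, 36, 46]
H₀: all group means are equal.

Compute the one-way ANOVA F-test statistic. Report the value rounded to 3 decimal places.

test statistic = 31.505

Group means [27.17, 23.33, 37.38, 41.20], grand mean 31.323
SSB = Σnᵢ(x̄ᵢ−x̄)² = 1371.099; SSW = ΣΣ(x−x̄ᵢ)² = 391.675
MSB = 1371.099/3 = 457.0331; MSW = 391.675/27 = 14.5065
F = MSB/MSW = 31.5054
df = (3, 27)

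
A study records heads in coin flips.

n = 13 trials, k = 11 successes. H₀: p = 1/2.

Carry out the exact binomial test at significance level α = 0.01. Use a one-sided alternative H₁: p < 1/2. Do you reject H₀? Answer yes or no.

Exact binomial: n=13, k=11, p₀=1/2=0.5000
P(X≤11) from Σ C(n,i)·p₀^i·(1−p₀)^(n−i)
p-value (one-sided, H₁ less) = 0.99829
At α=0.01: p ≥ α → fail to reject H₀

reject H₀: no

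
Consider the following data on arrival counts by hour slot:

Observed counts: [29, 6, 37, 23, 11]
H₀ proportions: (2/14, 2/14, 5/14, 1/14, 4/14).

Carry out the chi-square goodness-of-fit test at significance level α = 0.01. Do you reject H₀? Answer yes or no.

reject H₀: yes

n = 106; E_i = n·p_i = [15.14, 15.14, 37.86, 7.57, 30.29]
χ² = (29−15.14)²/15.14 + (6−15.14)²/15.14 + (37−37.86)²/37.86 + (23−7.57)²/7.57 + (11−30.29)²/30.29 = 61.9406
df = 4
p-value (upper-tail) = 0.00000
At α=0.01: p < α → reject H₀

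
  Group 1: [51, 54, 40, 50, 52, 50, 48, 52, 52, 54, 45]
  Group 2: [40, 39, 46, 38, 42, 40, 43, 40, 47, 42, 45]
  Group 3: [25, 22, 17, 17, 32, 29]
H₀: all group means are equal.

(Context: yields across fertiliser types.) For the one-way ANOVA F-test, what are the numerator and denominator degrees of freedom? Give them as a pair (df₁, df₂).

degrees of freedom = [2, 25]

k = 3 groups, N = 28 total
df = (k−1, N−k) = (3−1, 28−3) = (2, 25)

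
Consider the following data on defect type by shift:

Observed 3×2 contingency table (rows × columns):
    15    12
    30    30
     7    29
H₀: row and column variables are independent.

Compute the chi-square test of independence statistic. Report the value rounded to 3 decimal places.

test statistic = 11.108

Row totals [27, 60, 36], col totals [52, 71], n=123
χ² = (15−11.41)²/11.41 + (12−15.59)²/15.59 + (30−25.37)²/25.37 + (30−34.63)²/34.63 + (7−15.22)²/15.22 + (29−20.78)²/20.78 = 11.1079
df = 2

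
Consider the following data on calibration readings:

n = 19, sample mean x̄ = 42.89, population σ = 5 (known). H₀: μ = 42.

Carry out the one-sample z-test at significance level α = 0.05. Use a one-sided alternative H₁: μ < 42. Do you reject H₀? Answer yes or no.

SE = σ/√n = 5/√19 = 1.1471
z = (x̄−μ₀)/SE = (42.89−42)/1.1471 = 0.7759
p-value (one-sided, H₁ less) = 0.78109
At α=0.05: p ≥ α → fail to reject H₀

reject H₀: no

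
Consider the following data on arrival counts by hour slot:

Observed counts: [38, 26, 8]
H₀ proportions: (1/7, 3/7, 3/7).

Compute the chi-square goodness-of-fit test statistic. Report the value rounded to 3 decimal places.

test statistic = 92.370

n = 72; E_i = n·p_i = [10.29, 30.86, 30.86]
χ² = (38−10.29)²/10.29 + (26−30.86)²/30.86 + (8−30.86)²/30.86 = 92.3704
df = 2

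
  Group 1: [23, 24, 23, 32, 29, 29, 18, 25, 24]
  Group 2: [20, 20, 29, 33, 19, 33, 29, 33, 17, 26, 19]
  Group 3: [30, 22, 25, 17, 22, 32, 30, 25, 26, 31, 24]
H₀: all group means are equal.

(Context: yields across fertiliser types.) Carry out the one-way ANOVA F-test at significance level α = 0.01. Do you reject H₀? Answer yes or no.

Group means [25.22, 25.27, 25.82], grand mean 25.452
SSB = Σnᵢ(x̄ᵢ−x̄)² = 2.304; SSW = ΣΣ(x−x̄ᵢ)² = 761.374
MSB = 2.304/2 = 1.1518; MSW = 761.374/28 = 27.1919
F = MSB/MSW = 0.0424
df = (2, 28)
p-value (upper-tail) = 0.95859
At α=0.01: p ≥ α → fail to reject H₀

reject H₀: no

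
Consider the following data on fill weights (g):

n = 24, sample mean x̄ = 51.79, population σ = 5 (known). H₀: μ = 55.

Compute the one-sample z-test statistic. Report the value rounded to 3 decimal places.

SE = σ/√n = 5/√24 = 1.0206
z = (x̄−μ₀)/SE = (51.79−55)/1.0206 = -3.1451

test statistic = -3.145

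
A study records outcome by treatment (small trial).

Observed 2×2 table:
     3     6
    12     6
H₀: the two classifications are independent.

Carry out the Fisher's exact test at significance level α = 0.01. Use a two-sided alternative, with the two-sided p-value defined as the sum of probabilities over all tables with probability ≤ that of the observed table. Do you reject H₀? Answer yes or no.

reject H₀: no

Margins: r₁=9, r₂=18, c₁=15, c₂=12, n=27
p_obs = C(9,3)·C(18,12)/C(27,15); sum pmf over tables with pmf ≤ p_obs
p-value (two-sided) = 0.12662
At α=0.01: p ≥ α → fail to reject H₀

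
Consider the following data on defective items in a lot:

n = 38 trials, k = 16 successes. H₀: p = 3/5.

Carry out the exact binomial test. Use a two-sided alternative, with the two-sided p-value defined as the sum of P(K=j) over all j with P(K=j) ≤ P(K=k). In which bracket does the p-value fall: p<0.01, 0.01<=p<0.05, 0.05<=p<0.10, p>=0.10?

p-value bracket: 0.01<=p<0.05

Exact binomial: n=38, k=16, p₀=3/5=0.6000
P(X=j) = C(n,j)·p₀^j·(1−p₀)^(n−j); p = Σ P(X=j) over j with P(X=j) ≤ P(X=16)
p-value (two-sided) = 0.03049
→ bracket: 0.01<=p<0.05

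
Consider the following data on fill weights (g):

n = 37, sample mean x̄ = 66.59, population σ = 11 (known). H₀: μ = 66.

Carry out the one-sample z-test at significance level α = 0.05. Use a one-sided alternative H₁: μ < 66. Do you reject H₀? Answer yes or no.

SE = σ/√n = 11/√37 = 1.8084
z = (x̄−μ₀)/SE = (66.59−66)/1.8084 = 0.3263
p-value (one-sided, H₁ less) = 0.62789
At α=0.05: p ≥ α → fail to reject H₀

reject H₀: no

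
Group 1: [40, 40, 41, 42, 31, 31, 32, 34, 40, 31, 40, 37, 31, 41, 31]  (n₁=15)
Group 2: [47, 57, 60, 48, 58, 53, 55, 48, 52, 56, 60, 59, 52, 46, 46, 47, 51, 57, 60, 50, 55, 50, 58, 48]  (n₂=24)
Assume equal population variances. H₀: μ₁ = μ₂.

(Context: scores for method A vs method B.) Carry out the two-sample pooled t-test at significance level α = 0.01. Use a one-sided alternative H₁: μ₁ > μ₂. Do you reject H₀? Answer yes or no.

x̄₁=36.133, s₁=4.596, n₁=15
x̄₂=53.042, s₂=4.894, n₂=24
s_p² = [14·4.596² + 23·4.894²]/37 = 22.8836
SE = √(s_p²·(1/15+1/24)) = 1.5745
t = (36.133−53.042)/1.5745 = -10.7389
df = 37
p-value (one-sided, H₁ greater) = 1.00000
At α=0.01: p ≥ α → fail to reject H₀

reject H₀: no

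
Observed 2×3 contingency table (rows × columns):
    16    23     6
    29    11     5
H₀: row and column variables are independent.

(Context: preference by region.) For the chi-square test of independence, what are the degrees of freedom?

degrees of freedom = 2

df = (r−1)(c−1) = (2−1)·(3−1) = 2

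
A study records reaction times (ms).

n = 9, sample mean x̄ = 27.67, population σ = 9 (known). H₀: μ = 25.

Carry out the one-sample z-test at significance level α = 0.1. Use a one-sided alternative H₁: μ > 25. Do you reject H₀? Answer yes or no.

reject H₀: no

SE = σ/√n = 9/√9 = 3.0000
z = (x̄−μ₀)/SE = (27.67−25)/3.0000 = 0.8900
p-value (one-sided, H₁ greater) = 0.18673
At α=0.1: p ≥ α → fail to reject H₀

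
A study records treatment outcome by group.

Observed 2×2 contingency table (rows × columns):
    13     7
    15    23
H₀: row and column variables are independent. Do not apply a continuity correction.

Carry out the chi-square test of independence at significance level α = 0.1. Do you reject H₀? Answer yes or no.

reject H₀: yes

Row totals [20, 38], col totals [28, 30], n=58
χ² = (13−9.66)²/9.66 + (7−10.34)²/10.34 + (15−18.34)²/18.34 + (23−19.66)²/19.66 = 3.4193
df = 1
p-value (upper-tail) = 0.06444
At α=0.1: p < α → reject H₀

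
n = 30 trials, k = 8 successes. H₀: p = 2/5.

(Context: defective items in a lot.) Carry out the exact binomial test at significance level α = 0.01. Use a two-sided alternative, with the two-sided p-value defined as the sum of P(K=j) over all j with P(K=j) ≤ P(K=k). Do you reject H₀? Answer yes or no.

Exact binomial: n=30, k=8, p₀=2/5=0.4000
P(X=j) = C(n,j)·p₀^j·(1−p₀)^(n−j); p = Σ P(X=j) over j with P(X=j) ≤ P(X=8)
p-value (two-sided) = 0.19107
At α=0.01: p ≥ α → fail to reject H₀

reject H₀: no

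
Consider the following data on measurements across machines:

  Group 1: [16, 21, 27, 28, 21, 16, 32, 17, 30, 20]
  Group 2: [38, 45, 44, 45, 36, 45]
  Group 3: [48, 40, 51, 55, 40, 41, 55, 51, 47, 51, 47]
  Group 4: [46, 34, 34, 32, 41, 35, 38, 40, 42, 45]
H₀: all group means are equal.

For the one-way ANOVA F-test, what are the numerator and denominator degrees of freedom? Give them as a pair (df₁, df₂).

k = 4 groups, N = 37 total
df = (k−1, N−k) = (4−1, 37−4) = (3, 33)

degrees of freedom = [3, 33]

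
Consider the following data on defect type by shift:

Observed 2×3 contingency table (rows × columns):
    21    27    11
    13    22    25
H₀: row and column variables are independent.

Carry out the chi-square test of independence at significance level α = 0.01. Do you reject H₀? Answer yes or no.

Row totals [59, 60], col totals [34, 49, 36], n=119
χ² = (21−16.86)²/16.86 + (27−24.29)²/24.29 + (11−17.85)²/17.85 + (13−17.14)²/17.14 + (22−24.71)²/24.71 + (25−18.15)²/18.15 = 7.8292
df = 2
p-value (upper-tail) = 0.01995
At α=0.01: p ≥ α → fail to reject H₀

reject H₀: no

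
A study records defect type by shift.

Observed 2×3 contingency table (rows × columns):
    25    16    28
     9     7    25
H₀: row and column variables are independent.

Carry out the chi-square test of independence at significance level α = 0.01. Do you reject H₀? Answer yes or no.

reject H₀: no

Row totals [69, 41], col totals [34, 23, 53], n=110
χ² = (25−21.33)²/21.33 + (16−14.43)²/14.43 + (28−33.25)²/33.25 + (9−12.67)²/12.67 + (7−8.57)²/8.57 + (25−19.75)²/19.75 = 4.3773
df = 2
p-value (upper-tail) = 0.11207
At α=0.01: p ≥ α → fail to reject H₀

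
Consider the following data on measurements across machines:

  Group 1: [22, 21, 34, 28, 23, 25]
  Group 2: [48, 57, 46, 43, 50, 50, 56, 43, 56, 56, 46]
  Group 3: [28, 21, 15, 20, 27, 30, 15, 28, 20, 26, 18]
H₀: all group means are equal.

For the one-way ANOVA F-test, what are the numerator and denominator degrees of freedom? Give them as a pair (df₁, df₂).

k = 3 groups, N = 28 total
df = (k−1, N−k) = (3−1, 28−3) = (2, 25)

degrees of freedom = [2, 25]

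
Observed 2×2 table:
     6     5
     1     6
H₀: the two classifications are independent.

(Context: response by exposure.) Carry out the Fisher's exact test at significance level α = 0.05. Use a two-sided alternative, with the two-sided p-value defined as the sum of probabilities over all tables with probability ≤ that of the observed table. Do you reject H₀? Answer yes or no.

Margins: r₁=11, r₂=7, c₁=7, c₂=11, n=18
p_obs = C(11,6)·C(7,1)/C(18,7); sum pmf over tables with pmf ≤ p_obs
p-value (two-sided) = 0.15074
At α=0.05: p ≥ α → fail to reject H₀

reject H₀: no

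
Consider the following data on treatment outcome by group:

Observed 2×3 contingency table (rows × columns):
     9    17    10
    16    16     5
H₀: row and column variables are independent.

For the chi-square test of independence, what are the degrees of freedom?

df = (r−1)(c−1) = (2−1)·(3−1) = 2

degrees of freedom = 2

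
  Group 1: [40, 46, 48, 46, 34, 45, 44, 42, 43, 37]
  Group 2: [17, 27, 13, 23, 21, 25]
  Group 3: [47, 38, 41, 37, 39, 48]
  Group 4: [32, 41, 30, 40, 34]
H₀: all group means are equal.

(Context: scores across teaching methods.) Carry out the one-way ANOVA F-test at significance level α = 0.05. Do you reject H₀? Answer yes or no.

reject H₀: yes

Group means [42.50, 21.00, 41.67, 35.40], grand mean 36.222
SSB = Σnᵢ(x̄ᵢ−x̄)² = 1965.633; SSW = ΣΣ(x−x̄ᵢ)² = 515.033
MSB = 1965.633/3 = 655.2111; MSW = 515.033/23 = 22.3928
F = MSB/MSW = 29.2600
df = (3, 23)
p-value (upper-tail) = 0.00000
At α=0.05: p < α → reject H₀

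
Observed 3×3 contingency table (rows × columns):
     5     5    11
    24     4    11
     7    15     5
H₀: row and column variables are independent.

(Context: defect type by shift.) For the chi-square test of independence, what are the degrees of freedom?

df = (r−1)(c−1) = (3−1)·(3−1) = 4

degrees of freedom = 4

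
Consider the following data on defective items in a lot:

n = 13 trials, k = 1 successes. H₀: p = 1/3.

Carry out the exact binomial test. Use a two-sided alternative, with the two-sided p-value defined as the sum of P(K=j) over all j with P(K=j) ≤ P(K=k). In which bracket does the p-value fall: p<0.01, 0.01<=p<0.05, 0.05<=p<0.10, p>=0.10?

Exact binomial: n=13, k=1, p₀=1/3=0.3333
P(X=j) = C(n,j)·p₀^j·(1−p₀)^(n−j); p = Σ P(X=j) over j with P(X=j) ≤ P(X=1)
p-value (two-sided) = 0.07319
→ bracket: 0.05<=p<0.10

p-value bracket: 0.05<=p<0.10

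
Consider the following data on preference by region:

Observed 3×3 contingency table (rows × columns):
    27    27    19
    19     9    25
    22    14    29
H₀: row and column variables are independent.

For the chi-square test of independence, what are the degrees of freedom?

df = (r−1)(c−1) = (3−1)·(3−1) = 4

degrees of freedom = 4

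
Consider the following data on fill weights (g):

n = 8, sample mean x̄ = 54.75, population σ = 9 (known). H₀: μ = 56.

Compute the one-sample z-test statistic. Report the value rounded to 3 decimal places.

test statistic = -0.393

SE = σ/√n = 9/√8 = 3.1820
z = (x̄−μ₀)/SE = (54.75−56)/3.1820 = -0.3928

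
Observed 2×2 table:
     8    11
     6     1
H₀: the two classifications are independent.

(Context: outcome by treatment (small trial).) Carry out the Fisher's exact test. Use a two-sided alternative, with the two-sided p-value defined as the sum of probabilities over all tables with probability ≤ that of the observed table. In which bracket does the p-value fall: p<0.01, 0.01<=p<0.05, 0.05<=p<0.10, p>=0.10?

p-value bracket: 0.05<=p<0.10

Margins: r₁=19, r₂=7, c₁=14, c₂=12, n=26
p_obs = C(19,8)·C(7,6)/C(26,14); sum pmf over tables with pmf ≤ p_obs
p-value (two-sided) = 0.08087
→ bracket: 0.05<=p<0.10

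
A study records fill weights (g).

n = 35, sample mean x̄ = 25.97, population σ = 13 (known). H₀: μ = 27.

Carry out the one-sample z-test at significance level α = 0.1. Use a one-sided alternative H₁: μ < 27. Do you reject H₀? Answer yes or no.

SE = σ/√n = 13/√35 = 2.1974
z = (x̄−μ₀)/SE = (25.97−27)/2.1974 = -0.4687
p-value (one-sided, H₁ less) = 0.31963
At α=0.1: p ≥ α → fail to reject H₀

reject H₀: no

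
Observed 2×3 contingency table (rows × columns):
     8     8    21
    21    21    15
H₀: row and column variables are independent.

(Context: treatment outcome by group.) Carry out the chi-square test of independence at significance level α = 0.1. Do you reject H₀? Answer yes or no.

reject H₀: yes

Row totals [37, 57], col totals [29, 29, 36], n=94
χ² = (8−11.41)²/11.41 + (8−11.41)²/11.41 + (21−14.17)²/14.17 + (21−17.59)²/17.59 + (21−17.59)²/17.59 + (15−21.83)²/21.83 = 8.7981
df = 2
p-value (upper-tail) = 0.01229
At α=0.1: p < α → reject H₀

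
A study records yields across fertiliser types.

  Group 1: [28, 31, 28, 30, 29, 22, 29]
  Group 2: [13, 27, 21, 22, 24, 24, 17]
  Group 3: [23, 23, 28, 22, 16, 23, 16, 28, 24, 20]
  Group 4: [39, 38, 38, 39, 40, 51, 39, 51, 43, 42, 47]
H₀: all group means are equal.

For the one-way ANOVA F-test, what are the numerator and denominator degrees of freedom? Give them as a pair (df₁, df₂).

k = 4 groups, N = 35 total
df = (k−1, N−k) = (4−1, 35−4) = (3, 31)

degrees of freedom = [3, 31]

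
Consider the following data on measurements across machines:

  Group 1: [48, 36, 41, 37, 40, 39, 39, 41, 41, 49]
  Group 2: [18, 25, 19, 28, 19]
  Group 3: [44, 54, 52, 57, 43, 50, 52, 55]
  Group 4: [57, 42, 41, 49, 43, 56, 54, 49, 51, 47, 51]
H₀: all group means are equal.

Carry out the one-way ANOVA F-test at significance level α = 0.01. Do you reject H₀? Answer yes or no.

reject H₀: yes

Group means [41.10, 21.80, 50.88, 49.09], grand mean 43.147
SSB = Σnᵢ(x̄ᵢ−x̄)² = 3186.781; SSW = ΣΣ(x−x̄ᵢ)² = 717.484
MSB = 3186.781/3 = 1062.2602; MSW = 717.484/30 = 23.9161
F = MSB/MSW = 44.4160
df = (3, 30)
p-value (upper-tail) = 0.00000
At α=0.01: p < α → reject H₀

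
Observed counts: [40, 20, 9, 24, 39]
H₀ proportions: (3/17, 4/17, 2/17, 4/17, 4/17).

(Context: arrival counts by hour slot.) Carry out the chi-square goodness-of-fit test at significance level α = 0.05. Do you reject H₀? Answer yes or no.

n = 132; E_i = n·p_i = [23.29, 31.06, 15.53, 31.06, 31.06]
χ² = (40−23.29)²/23.29 + (20−31.06)²/31.06 + (9−15.53)²/15.53 + (24−31.06)²/31.06 + (39−31.06)²/31.06 = 22.2986
df = 4
p-value (upper-tail) = 0.00017
At α=0.05: p < α → reject H₀

reject H₀: yes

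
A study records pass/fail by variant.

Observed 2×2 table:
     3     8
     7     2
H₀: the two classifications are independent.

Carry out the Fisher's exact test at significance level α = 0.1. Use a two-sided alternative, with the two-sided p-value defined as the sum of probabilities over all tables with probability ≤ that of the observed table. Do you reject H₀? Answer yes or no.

reject H₀: yes

Margins: r₁=11, r₂=9, c₁=10, c₂=10, n=20
p_obs = C(11,3)·C(9,7)/C(20,10); sum pmf over tables with pmf ≤ p_obs
p-value (two-sided) = 0.06978
At α=0.1: p < α → reject H₀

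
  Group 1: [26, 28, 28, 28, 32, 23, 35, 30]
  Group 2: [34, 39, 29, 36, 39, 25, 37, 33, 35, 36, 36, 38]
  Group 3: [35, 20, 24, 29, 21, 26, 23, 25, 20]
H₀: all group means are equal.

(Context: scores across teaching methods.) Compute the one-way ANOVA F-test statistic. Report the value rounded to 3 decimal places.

test statistic = 14.645

Group means [28.75, 34.75, 24.78], grand mean 30.000
SSB = Σnᵢ(x̄ᵢ−x̄)² = 528.694; SSW = ΣΣ(x−x̄ᵢ)² = 469.306
MSB = 528.694/2 = 264.3472; MSW = 469.306/26 = 18.0502
F = MSB/MSW = 14.6451
df = (2, 26)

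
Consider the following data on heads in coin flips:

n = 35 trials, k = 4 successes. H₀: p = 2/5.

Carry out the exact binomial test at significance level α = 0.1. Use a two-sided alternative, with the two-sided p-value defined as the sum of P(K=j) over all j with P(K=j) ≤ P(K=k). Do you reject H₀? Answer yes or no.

Exact binomial: n=35, k=4, p₀=2/5=0.4000
P(X=j) = C(n,j)·p₀^j·(1−p₀)^(n−j); p = Σ P(X=j) over j with P(X=j) ≤ P(X=4)
p-value (two-sided) = 0.00038
At α=0.1: p < α → reject H₀

reject H₀: yes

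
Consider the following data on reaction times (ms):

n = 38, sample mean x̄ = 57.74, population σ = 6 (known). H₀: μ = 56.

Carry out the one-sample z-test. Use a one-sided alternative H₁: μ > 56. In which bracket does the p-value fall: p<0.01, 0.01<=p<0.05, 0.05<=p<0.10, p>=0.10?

p-value bracket: 0.01<=p<0.05

SE = σ/√n = 6/√38 = 0.9733
z = (x̄−μ₀)/SE = (57.74−56)/0.9733 = 1.7877
p-value (one-sided, H₁ greater) = 0.03691
→ bracket: 0.01<=p<0.05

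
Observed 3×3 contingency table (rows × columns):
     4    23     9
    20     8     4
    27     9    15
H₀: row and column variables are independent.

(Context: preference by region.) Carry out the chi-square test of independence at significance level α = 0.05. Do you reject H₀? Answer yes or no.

reject H₀: yes

Row totals [36, 32, 51], col totals [51, 40, 28], n=119
χ² = (4−15.43)²/15.43 + (23−12.10)²/12.10 + (9−8.47)²/8.47 + (20−13.71)²/13.71 + (8−10.76)²/10.76 + (4−7.53)²/7.53 + (27−21.86)²/21.86 + (9−17.14)²/17.14 + (15−12.00)²/12.00 = 29.3851
df = 4
p-value (upper-tail) = 0.00001
At α=0.05: p < α → reject H₀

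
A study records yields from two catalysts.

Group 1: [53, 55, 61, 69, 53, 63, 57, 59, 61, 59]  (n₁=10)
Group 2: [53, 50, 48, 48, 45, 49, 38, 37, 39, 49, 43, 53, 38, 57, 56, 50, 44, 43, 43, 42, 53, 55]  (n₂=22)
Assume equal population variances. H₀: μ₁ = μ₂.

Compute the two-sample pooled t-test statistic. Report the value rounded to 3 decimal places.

x̄₁=59.000, s₁=4.899, n₁=10
x̄₂=46.955, s₂=6.145, n₂=22
s_p² = [9·4.899² + 21·6.145²]/30 = 33.6318
SE = √(s_p²·(1/10+1/22)) = 2.2118
t = (59.000−46.955)/2.2118 = 5.4461
df = 30

test statistic = 5.446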